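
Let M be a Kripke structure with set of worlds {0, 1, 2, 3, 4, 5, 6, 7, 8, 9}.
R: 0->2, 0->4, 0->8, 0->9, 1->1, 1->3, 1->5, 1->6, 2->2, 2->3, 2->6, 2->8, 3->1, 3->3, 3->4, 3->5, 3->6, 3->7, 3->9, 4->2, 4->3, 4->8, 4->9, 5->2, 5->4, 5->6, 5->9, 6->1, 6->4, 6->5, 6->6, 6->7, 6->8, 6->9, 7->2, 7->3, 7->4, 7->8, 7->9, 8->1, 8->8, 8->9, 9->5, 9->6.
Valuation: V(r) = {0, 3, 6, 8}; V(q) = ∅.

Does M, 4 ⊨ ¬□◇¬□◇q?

No

At 4: □◇¬□◇q is true, so ¬□◇¬□◇q is false.
  At 4: □◇¬□◇q requires ◇¬□◇q at every successor {2, 3, 8, 9}.
    At 2: ◇¬□◇q is true.
    At 3: ◇¬□◇q is true.
    At 8: ◇¬□◇q is true.
    At 9: ◇¬□◇q is true.
  So □◇¬□◇q is true at 4.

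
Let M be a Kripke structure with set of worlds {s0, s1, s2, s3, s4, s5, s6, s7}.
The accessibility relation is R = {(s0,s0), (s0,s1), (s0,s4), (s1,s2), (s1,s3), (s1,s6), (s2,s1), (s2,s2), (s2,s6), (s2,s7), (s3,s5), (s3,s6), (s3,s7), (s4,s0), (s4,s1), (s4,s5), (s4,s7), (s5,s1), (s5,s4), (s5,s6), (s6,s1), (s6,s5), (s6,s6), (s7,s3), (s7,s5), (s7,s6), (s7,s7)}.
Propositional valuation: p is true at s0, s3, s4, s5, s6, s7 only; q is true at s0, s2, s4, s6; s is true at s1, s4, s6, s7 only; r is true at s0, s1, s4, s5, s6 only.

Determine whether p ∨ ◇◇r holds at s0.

Yes

At s0: p is true, ◇◇r is true, so p ∨ ◇◇r is true.
  At s0: ◇◇r requires ◇r at some successor in {s0, s1, s4}.
    ◇r holds at s0, so ◇◇r is true at s0.
      At s0: ◇r requires r at some successor in {s0, s1, s4}.
        r holds at s0, so ◇r is true at s0.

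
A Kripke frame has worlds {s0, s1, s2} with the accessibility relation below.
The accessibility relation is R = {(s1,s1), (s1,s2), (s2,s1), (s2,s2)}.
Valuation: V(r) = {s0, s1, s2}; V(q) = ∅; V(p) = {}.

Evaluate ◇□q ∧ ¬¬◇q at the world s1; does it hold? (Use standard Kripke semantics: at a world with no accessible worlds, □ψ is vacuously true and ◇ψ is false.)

At s1: ◇□q is false, ¬¬◇q is false, so ◇□q ∧ ¬¬◇q is false.
  At s1: ◇□q requires □q at some successor in {s1, s2}.
    At s1: □q is false.
    At s2: □q is false.
  So ◇□q is false at s1.
  At s1: ¬◇q is true, so ¬¬◇q is false.
    At s1: ◇q is false, so ¬◇q is true.
      At s1: ◇q requires q at some successor in {s1, s2}.
        At s1: q is false.
        At s2: q is false.
      So ◇q is false at s1.

No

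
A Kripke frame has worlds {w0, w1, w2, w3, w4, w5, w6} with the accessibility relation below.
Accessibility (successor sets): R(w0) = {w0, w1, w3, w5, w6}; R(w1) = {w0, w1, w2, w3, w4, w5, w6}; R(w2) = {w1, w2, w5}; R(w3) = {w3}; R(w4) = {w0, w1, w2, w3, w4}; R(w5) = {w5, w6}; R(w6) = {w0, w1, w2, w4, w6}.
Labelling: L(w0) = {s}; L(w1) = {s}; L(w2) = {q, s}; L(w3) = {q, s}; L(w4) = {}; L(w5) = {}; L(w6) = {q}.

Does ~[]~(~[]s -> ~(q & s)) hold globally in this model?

Yes

Recall that []ψ holds at a world iff ψ holds at every accessible world, and <>ψ holds iff ψ holds at some accessible world.
Let φ = ~[]~(~[]s -> ~(q & s)). Evaluate φ at each world:
  w0 (successors {w0, w1, w3, w5, w6}): φ is true.
  w1 (successors {w0, w1, w2, w3, w4, w5, w6}): φ is true.
  w2 (successors {w1, w2, w5}): φ is true.
  w3 (successors {w3}): φ is true.
  w4 (successors {w0, w1, w2, w3, w4}): φ is true.
  w5 (successors {w5, w6}): φ is true.
  w6 (successors {w0, w1, w2, w4, w6}): φ is true.
For instance, at w1:
  At w1: []~(~[]s -> ~(q & s)) is false, so ~[]~(~[]s -> ~(q & s)) is true.
    At w1: []~(~[]s -> ~(q & s)) requires ~(~[]s -> ~(q & s)) at every successor {w0, w1, w2, w3, w4, w5, w6}.
      ~(~[]s -> ~(q & s)) fails at w0, so []~(~[]s -> ~(q & s)) is false at w1.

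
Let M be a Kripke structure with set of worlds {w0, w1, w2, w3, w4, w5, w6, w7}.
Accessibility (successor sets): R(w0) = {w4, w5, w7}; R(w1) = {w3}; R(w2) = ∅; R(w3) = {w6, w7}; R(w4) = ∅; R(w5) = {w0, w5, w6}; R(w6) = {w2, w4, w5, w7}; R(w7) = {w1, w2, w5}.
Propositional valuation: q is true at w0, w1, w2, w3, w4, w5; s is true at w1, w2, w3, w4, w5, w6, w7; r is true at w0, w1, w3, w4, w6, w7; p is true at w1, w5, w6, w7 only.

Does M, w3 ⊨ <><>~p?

At w3: <><>~p requires <>~p at some successor in {w6, w7}.
  <>~p holds at w6, so <><>~p is true at w3.
    At w6: <>~p requires ~p at some successor in {w2, w4, w5, w7}.
      ~p holds at w2, so <>~p is true at w6.

Yes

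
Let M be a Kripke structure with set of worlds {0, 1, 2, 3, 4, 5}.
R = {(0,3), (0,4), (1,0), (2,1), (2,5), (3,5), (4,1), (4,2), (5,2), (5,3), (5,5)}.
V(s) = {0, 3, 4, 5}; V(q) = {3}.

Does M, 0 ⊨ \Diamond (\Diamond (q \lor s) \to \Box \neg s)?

Yes

At 0: \Diamond (\Diamond (q \lor s) \to \Box \neg s) requires \Diamond (q \lor s) \to \Box \neg s at some successor in {3, 4}.
  \Diamond (q \lor s) \to \Box \neg s holds at 4, so \Diamond (\Diamond (q \lor s) \to \Box \neg s) is true at 0.
    At 4: \Diamond (q \lor s) is false, \Box \neg s is true, so \Diamond (q \lor s) \to \Box \neg s is true.
      At 4: \Diamond (q \lor s) requires q \lor s at some successor in {1, 2}.
        At 1: q \lor s is false.
        At 2: q \lor s is false.
      So \Diamond (q \lor s) is false at 4.
      At 4: \Box \neg s requires \neg s at every successor {1, 2}.
        At 1: \neg s is true.
        At 2: \neg s is true.
      So \Box \neg s is true at 4.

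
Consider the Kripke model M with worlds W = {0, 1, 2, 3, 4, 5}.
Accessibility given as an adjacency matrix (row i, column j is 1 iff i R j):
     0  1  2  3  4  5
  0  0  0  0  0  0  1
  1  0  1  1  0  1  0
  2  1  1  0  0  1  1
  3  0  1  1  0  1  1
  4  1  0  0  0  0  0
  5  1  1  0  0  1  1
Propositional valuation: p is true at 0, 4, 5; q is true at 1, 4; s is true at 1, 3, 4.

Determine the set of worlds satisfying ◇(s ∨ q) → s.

Let φ = ◇(s ∨ q) → s. Evaluate φ at each world:
  0 (successors {5}): φ is true.
  1 (successors {1, 2, 4}): φ is true.
  2 (successors {0, 1, 4, 5}): φ is false.
  3 (successors {1, 2, 4, 5}): φ is true.
  4 (successors {0}): φ is true.
  5 (successors {0, 1, 4, 5}): φ is false.
For instance, at 4:
  At 4: ◇(s ∨ q) is false, s is true, so ◇(s ∨ q) → s is true.
    At 4: ◇(s ∨ q) requires s ∨ q at some successor in {0}.
      At 0: s ∨ q is false.
    So ◇(s ∨ q) is false at 4.
Satisfying worlds: {0, 1, 3, 4}

0, 1, 3, 4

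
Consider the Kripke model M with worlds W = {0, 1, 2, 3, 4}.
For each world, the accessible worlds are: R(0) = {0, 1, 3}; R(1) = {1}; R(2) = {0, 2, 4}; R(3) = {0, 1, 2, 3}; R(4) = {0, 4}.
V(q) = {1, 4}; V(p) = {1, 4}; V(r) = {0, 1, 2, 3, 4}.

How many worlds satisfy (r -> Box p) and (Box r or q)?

Let φ = (r -> Box p) and (Box r or q). Evaluate φ at each world:
  0 (successors {0, 1, 3}): φ is false.
  1 (successors {1}): φ is true.
  2 (successors {0, 2, 4}): φ is false.
  3 (successors {0, 1, 2, 3}): φ is false.
  4 (successors {0, 4}): φ is false.
For instance, at 0:
  At 0: r -> Box p is false, Box r or q is true, so (r -> Box p) and (Box r or q) is false.
    At 0: r is true, Box p is false, so r -> Box p is false.
      At 0: Box p requires p at every successor {0, 1, 3}.
        p fails at 0, so Box p is false at 0.
    At 0: Box r is true, q is false, so Box r or q is true.
      At 0: Box r requires r at every successor {0, 1, 3}.
        At 0: r is true.
        At 1: r is true.
        At 3: r is true.
      So Box r is true at 0.
Satisfying worlds: {1}

1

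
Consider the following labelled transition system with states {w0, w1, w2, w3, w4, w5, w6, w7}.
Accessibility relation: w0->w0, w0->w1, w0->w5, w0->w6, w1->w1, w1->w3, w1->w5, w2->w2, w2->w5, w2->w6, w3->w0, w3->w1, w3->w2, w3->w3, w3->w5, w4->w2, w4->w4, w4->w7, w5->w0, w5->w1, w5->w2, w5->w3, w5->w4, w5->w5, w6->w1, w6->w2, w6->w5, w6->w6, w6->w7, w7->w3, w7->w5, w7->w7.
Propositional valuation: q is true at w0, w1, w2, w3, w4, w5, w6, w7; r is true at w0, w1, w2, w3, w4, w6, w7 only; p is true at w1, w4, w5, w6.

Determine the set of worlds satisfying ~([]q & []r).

Let φ = ~([]q & []r). Evaluate φ at each world:
  w0 (successors {w0, w1, w5, w6}): φ is true.
  w1 (successors {w1, w3, w5}): φ is true.
  w2 (successors {w2, w5, w6}): φ is true.
  w3 (successors {w0, w1, w2, w3, w5}): φ is true.
  w4 (successors {w2, w4, w7}): φ is false.
  w5 (successors {w0, w1, w2, w3, w4, w5}): φ is true.
  w6 (successors {w1, w2, w5, w6, w7}): φ is true.
  w7 (successors {w3, w5, w7}): φ is true.
For instance, at w3:
  At w3: []q & []r is false, so ~([]q & []r) is true.
    At w3: []q is true, []r is false, so []q & []r is false.
      At w3: []q requires q at every successor {w0, w1, w2, w3, w5}.
        At w0: q is true.
        At w1: q is true.
        At w2: q is true.
        At w3: q is true.
        At w5: q is true.
      So []q is true at w3.
      At w3: []r requires r at every successor {w0, w1, w2, w3, w5}.
        r fails at w5, so []r is false at w3.
Satisfying worlds: {w0, w1, w2, w3, w5, w6, w7}

w0, w1, w2, w3, w5, w6, w7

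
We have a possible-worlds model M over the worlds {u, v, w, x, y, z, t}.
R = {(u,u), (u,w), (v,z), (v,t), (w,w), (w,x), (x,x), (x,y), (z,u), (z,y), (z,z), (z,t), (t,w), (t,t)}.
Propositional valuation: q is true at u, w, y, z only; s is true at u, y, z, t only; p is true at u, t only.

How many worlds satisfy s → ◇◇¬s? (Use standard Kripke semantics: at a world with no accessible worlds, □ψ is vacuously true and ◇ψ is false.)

Let φ = s → ◇◇¬s. Evaluate φ at each world:
  u (successors {u, w}): φ is true.
  v (successors {z, t}): φ is true.
  w (successors {w, x}): φ is true.
  x (successors {x, y}): φ is true.
  y (successors ∅): φ is false.
  z (successors {u, y, z, t}): φ is true.
  t (successors {w, t}): φ is true.
For instance, at z:
  At z: s is true, ◇◇¬s is true, so s → ◇◇¬s is true.
    At z: ◇◇¬s requires ◇¬s at some successor in {u, y, z, t}.
      ◇¬s holds at u, so ◇◇¬s is true at z.
Satisfying worlds: {u, v, w, x, z, t}

6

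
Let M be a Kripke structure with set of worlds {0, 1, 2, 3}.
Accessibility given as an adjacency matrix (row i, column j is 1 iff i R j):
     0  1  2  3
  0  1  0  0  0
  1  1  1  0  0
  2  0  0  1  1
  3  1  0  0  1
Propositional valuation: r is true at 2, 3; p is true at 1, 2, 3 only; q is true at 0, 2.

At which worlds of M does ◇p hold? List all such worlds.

Let φ = ◇p. Evaluate φ at each world:
  0 (successors {0}): φ is false.
  1 (successors {0, 1}): φ is true.
  2 (successors {2, 3}): φ is true.
  3 (successors {0, 3}): φ is true.
For instance, at 0:
  At 0: ◇p requires p at some successor in {0}.
    At 0: p is false.
  So ◇p is false at 0.
Satisfying worlds: {1, 2, 3}

1, 2, 3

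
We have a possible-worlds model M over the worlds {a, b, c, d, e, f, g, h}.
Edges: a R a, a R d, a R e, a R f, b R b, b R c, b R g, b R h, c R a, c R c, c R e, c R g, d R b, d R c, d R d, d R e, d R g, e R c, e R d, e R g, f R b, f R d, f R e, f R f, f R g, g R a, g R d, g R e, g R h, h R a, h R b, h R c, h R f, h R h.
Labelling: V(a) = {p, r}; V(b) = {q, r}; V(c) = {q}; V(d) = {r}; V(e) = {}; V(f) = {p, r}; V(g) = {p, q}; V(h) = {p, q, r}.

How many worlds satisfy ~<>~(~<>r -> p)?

8

Let φ = ~<>~(~<>r -> p). Evaluate φ at each world:
  a (successors {a, d, e, f}): φ is true.
  b (successors {b, c, g, h}): φ is true.
  c (successors {a, c, e, g}): φ is true.
  d (successors {b, c, d, e, g}): φ is true.
  e (successors {c, d, g}): φ is true.
  f (successors {b, d, e, f, g}): φ is true.
  g (successors {a, d, e, h}): φ is true.
  h (successors {a, b, c, f, h}): φ is true.
For instance, at a:
  At a: <>~(~<>r -> p) is false, so ~<>~(~<>r -> p) is true.
    At a: <>~(~<>r -> p) requires ~(~<>r -> p) at some successor in {a, d, e, f}.
      At a: ~(~<>r -> p) is false.
      At d: ~(~<>r -> p) is false.
      At e: ~(~<>r -> p) is false.
      At f: ~(~<>r -> p) is false.
    So <>~(~<>r -> p) is false at a.
Satisfying worlds: {a, b, c, d, e, f, g, h}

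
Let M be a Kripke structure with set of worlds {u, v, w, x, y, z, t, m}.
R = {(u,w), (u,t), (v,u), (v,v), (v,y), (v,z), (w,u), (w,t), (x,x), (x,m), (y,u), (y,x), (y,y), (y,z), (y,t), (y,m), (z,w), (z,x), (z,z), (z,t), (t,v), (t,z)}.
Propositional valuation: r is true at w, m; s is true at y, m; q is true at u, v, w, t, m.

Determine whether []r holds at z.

No

At z: []r requires r at every successor {w, x, z, t}.
  r fails at x, so []r is false at z.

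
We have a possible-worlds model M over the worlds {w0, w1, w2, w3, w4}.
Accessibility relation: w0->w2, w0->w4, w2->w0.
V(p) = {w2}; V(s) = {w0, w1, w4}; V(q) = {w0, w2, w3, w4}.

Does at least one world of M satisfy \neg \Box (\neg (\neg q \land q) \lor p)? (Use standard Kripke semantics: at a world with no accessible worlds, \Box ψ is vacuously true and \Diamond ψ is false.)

No

Recall that \Box ψ holds at a world iff ψ holds at every accessible world, and \Diamond ψ holds iff ψ holds at some accessible world.
Let φ = \neg \Box (\neg (\neg q \land q) \lor p). Evaluate φ at each world:
  w0 (successors {w2, w4}): φ is false.
  w1 (successors ∅): φ is false.
  w2 (successors {w0}): φ is false.
  w3 (successors ∅): φ is false.
  w4 (successors ∅): φ is false.
For instance, at w2:
  At w2: \Box (\neg (\neg q \land q) \lor p) is true, so \neg \Box (\neg (\neg q \land q) \lor p) is false.
    At w2: \Box (\neg (\neg q \land q) \lor p) requires \neg (\neg q \land q) \lor p at every successor {w0}.
      At w0: \neg (\neg q \land q) \lor p is true.
    So \Box (\neg (\neg q \land q) \lor p) is true at w2.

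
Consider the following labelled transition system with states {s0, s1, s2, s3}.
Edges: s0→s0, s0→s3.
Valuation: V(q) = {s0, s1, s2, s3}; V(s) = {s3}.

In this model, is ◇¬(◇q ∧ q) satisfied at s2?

No

Recall that ◇ψ holds at a world iff ψ holds at some accessible world.
At s2: no accessible worlds, so ◇¬(◇q ∧ q) is false.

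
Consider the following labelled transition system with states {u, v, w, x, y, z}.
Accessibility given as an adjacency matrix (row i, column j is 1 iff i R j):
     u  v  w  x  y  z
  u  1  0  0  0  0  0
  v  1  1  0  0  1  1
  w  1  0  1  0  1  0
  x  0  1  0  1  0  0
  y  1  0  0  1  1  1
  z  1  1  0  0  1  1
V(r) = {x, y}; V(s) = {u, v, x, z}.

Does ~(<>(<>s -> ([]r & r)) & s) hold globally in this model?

Yes

Let φ = ~(<>(<>s -> ([]r & r)) & s). Evaluate φ at each world:
  u (successors {u}): φ is true.
  v (successors {u, v, y, z}): φ is true.
  w (successors {u, w, y}): φ is true.
  x (successors {v, x}): φ is true.
  y (successors {u, x, y, z}): φ is true.
  z (successors {u, v, y, z}): φ is true.
For instance, at u:
  At u: <>(<>s -> ([]r & r)) & s is false, so ~(<>(<>s -> ([]r & r)) & s) is true.
    At u: <>(<>s -> ([]r & r)) is false, s is true, so <>(<>s -> ([]r & r)) & s is false.
      At u: <>(<>s -> ([]r & r)) requires <>s -> ([]r & r) at some successor in {u}.
        At u: <>s -> ([]r & r) is false.
      So <>(<>s -> ([]r & r)) is false at u.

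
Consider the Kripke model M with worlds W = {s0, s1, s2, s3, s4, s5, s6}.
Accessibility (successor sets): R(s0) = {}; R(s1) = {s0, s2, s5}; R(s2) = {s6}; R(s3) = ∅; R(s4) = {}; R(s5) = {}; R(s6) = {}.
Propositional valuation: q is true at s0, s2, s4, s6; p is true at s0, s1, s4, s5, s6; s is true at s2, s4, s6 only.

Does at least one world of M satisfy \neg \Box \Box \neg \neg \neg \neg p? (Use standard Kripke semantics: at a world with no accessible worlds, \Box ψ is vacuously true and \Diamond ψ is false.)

Let φ = \neg \Box \Box \neg \neg \neg \neg p. Evaluate φ at each world:
  s0 (successors ∅): φ is false.
  s1 (successors {s0, s2, s5}): φ is false.
  s2 (successors {s6}): φ is false.
  s3 (successors ∅): φ is false.
  s4 (successors ∅): φ is false.
  s5 (successors ∅): φ is false.
  s6 (successors ∅): φ is false.
For instance, at s1:
  At s1: \Box \Box \neg \neg \neg \neg p is true, so \neg \Box \Box \neg \neg \neg \neg p is false.
    At s1: \Box \Box \neg \neg \neg \neg p requires \Box \neg \neg \neg \neg p at every successor {s0, s2, s5}.
      At s0: \Box \neg \neg \neg \neg p is true.
      At s2: \Box \neg \neg \neg \neg p is true.
      At s5: \Box \neg \neg \neg \neg p is true.
    So \Box \Box \neg \neg \neg \neg p is true at s1.

No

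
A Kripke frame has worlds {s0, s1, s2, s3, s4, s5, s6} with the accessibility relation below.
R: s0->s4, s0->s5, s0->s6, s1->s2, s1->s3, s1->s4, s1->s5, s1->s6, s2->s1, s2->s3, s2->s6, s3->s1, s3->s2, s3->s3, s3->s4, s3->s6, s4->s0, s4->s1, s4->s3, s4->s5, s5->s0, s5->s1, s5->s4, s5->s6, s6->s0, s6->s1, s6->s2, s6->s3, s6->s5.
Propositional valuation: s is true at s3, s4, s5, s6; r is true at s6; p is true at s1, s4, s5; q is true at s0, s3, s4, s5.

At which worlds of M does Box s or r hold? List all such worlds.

s0, s6

Let φ = Box s or r. Evaluate φ at each world:
  s0 (successors {s4, s5, s6}): φ is true.
  s1 (successors {s2, s3, s4, s5, s6}): φ is false.
  s2 (successors {s1, s3, s6}): φ is false.
  s3 (successors {s1, s2, s3, s4, s6}): φ is false.
  s4 (successors {s0, s1, s3, s5}): φ is false.
  s5 (successors {s0, s1, s4, s6}): φ is false.
  s6 (successors {s0, s1, s2, s3, s5}): φ is true.
For instance, at s2:
  At s2: Box s is false, r is false, so Box s or r is false.
    At s2: Box s requires s at every successor {s1, s3, s6}.
      s fails at s1, so Box s is false at s2.
Satisfying worlds: {s0, s6}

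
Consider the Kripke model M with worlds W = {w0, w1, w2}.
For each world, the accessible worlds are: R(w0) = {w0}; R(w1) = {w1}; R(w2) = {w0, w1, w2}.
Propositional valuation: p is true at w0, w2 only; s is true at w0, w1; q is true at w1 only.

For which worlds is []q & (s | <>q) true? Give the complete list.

Let φ = []q & (s | <>q). Evaluate φ at each world:
  w0 (successors {w0}): φ is false.
  w1 (successors {w1}): φ is true.
  w2 (successors {w0, w1, w2}): φ is false.
For instance, at w1:
  At w1: []q is true, s | <>q is true, so []q & (s | <>q) is true.
    At w1: []q requires q at every successor {w1}.
      At w1: q is true.
    So []q is true at w1.
    At w1: s is true, <>q is true, so s | <>q is true.
      At w1: <>q requires q at some successor in {w1}.
        q holds at w1, so <>q is true at w1.
Satisfying worlds: {w1}

w1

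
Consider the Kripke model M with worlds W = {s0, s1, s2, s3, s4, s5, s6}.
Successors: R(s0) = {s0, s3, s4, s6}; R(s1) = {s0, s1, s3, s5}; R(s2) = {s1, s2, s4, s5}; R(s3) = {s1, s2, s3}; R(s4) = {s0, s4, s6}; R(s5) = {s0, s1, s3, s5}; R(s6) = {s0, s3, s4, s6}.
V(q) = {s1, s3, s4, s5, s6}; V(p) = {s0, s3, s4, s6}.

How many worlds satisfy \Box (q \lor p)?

5

Let φ = \Box (q \lor p). Evaluate φ at each world:
  s0 (successors {s0, s3, s4, s6}): φ is true.
  s1 (successors {s0, s1, s3, s5}): φ is true.
  s2 (successors {s1, s2, s4, s5}): φ is false.
  s3 (successors {s1, s2, s3}): φ is false.
  s4 (successors {s0, s4, s6}): φ is true.
  s5 (successors {s0, s1, s3, s5}): φ is true.
  s6 (successors {s0, s3, s4, s6}): φ is true.
For instance, at s3:
  At s3: \Box (q \lor p) requires q \lor p at every successor {s1, s2, s3}.
    q \lor p fails at s2, so \Box (q \lor p) is false at s3.
Satisfying worlds: {s0, s1, s4, s5, s6}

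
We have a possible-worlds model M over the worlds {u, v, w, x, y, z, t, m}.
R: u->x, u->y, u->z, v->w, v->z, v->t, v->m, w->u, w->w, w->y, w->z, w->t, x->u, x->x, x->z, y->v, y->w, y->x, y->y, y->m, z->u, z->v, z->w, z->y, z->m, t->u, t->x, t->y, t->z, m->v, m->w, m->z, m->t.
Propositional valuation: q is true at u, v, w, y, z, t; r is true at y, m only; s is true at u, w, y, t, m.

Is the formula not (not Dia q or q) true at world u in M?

At u: not Dia q or q is true, so not (not Dia q or q) is false.
  At u: not Dia q is false, q is true, so not Dia q or q is true.
    At u: Dia q is true, so not Dia q is false.
      At u: Dia q requires q at some successor in {x, y, z}.
        q holds at y, so Dia q is true at u.

No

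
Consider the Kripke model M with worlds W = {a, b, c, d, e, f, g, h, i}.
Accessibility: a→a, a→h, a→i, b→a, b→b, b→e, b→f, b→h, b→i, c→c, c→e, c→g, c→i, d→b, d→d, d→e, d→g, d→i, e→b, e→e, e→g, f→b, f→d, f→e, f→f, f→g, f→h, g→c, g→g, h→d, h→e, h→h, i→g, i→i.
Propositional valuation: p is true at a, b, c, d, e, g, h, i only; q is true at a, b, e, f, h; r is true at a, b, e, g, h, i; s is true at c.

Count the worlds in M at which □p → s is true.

3

Let φ = □p → s. Evaluate φ at each world:
  a (successors {a, h, i}): φ is false.
  b (successors {a, b, e, f, h, i}): φ is true.
  c (successors {c, e, g, i}): φ is true.
  d (successors {b, d, e, g, i}): φ is false.
  e (successors {b, e, g}): φ is false.
  f (successors {b, d, e, f, g, h}): φ is true.
  g (successors {c, g}): φ is false.
  h (successors {d, e, h}): φ is false.
  i (successors {g, i}): φ is false.
For instance, at a:
  At a: □p is true, s is false, so □p → s is false.
    At a: □p requires p at every successor {a, h, i}.
      At a: p is true.
      At h: p is true.
      At i: p is true.
    So □p is true at a.
Satisfying worlds: {b, c, f}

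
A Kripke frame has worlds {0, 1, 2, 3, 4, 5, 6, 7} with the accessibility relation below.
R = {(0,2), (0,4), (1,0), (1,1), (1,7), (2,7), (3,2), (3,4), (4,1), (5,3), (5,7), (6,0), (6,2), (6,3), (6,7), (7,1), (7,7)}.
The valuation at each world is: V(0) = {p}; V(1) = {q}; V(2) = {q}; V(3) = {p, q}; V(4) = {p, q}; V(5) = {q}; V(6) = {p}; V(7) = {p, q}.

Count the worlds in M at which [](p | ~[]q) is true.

5

Let φ = [](p | ~[]q). Evaluate φ at each world:
  0 (successors {2, 4}): φ is false.
  1 (successors {0, 1, 7}): φ is true.
  2 (successors {7}): φ is true.
  3 (successors {2, 4}): φ is false.
  4 (successors {1}): φ is true.
  5 (successors {3, 7}): φ is true.
  6 (successors {0, 2, 3, 7}): φ is false.
  7 (successors {1, 7}): φ is true.
For instance, at 3:
  At 3: [](p | ~[]q) requires p | ~[]q at every successor {2, 4}.
    p | ~[]q fails at 2, so [](p | ~[]q) is false at 3.
      At 2: p is false, ~[]q is false, so p | ~[]q is false.
Satisfying worlds: {1, 2, 4, 5, 7}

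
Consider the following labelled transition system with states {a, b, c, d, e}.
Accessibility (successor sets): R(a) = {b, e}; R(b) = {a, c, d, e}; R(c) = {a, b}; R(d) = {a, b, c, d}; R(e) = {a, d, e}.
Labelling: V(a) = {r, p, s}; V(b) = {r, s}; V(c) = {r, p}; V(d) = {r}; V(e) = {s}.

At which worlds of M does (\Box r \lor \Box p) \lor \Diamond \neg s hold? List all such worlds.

b, c, d, e

Recall that \Box ψ holds at a world iff ψ holds at every accessible world, and \Diamond ψ holds iff ψ holds at some accessible world.
Let φ = (\Box r \lor \Box p) \lor \Diamond \neg s. Evaluate φ at each world:
  a (successors {b, e}): φ is false.
  b (successors {a, c, d, e}): φ is true.
  c (successors {a, b}): φ is true.
  d (successors {a, b, c, d}): φ is true.
  e (successors {a, d, e}): φ is true.
For instance, at c:
  At c: \Box r \lor \Box p is true, \Diamond \neg s is false, so (\Box r \lor \Box p) \lor \Diamond \neg s is true.
    At c: \Box r is true, \Box p is false, so \Box r \lor \Box p is true.
      At c: \Box r requires r at every successor {a, b}.
        At a: r is true.
        At b: r is true.
      So \Box r is true at c.
      At c: \Box p requires p at every successor {a, b}.
        p fails at b, so \Box p is false at c.
    At c: \Diamond \neg s requires \neg s at some successor in {a, b}.
      At a: \neg s is false.
      At b: \neg s is false.
    So \Diamond \neg s is false at c.
Satisfying worlds: {b, c, d, e}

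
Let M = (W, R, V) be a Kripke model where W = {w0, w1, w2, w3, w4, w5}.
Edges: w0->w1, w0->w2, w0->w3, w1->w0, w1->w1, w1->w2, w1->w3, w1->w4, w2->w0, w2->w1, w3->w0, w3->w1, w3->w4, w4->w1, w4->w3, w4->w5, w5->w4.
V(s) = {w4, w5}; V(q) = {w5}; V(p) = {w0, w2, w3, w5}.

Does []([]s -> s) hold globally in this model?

Let φ = []([]s -> s). Evaluate φ at each world:
  w0 (successors {w1, w2, w3}): φ is true.
  w1 (successors {w0, w1, w2, w3, w4}): φ is true.
  w2 (successors {w0, w1}): φ is true.
  w3 (successors {w0, w1, w4}): φ is true.
  w4 (successors {w1, w3, w5}): φ is true.
  w5 (successors {w4}): φ is true.
For instance, at w3:
  At w3: []([]s -> s) requires []s -> s at every successor {w0, w1, w4}.
      At w0: []s is false, s is false, so []s -> s is true.
      At w1: []s is false, s is false, so []s -> s is true.
      At w4: []s is false, s is true, so []s -> s is true.
  So []([]s -> s) is true at w3.

Yes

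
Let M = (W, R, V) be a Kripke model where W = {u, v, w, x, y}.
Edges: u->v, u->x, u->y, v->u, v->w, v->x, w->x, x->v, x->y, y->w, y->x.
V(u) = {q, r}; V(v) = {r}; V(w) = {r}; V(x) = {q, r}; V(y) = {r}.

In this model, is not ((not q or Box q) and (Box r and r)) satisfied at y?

No

At y: (not q or Box q) and (Box r and r) is true, so not ((not q or Box q) and (Box r and r)) is false.
  At y: not q or Box q is true, Box r and r is true, so (not q or Box q) and (Box r and r) is true.
    At y: not q is true, Box q is false, so not q or Box q is true.
      At y: Box q requires q at every successor {w, x}.
        q fails at w, so Box q is false at y.
    At y: Box r is true, r is true, so Box r and r is true.
      At y: Box r requires r at every successor {w, x}.
        At w: r is true.
        At x: r is true.
      So Box r is true at y.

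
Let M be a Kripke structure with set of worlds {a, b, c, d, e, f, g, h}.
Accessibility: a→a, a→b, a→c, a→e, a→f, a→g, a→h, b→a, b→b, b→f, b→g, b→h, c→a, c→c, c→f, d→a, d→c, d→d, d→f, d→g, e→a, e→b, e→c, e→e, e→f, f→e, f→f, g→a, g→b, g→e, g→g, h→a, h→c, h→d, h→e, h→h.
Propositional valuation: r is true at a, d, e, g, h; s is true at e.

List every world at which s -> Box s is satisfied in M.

Let φ = s -> Box s. Evaluate φ at each world:
  a (successors {a, b, c, e, f, g, h}): φ is true.
  b (successors {a, b, f, g, h}): φ is true.
  c (successors {a, c, f}): φ is true.
  d (successors {a, c, d, f, g}): φ is true.
  e (successors {a, b, c, e, f}): φ is false.
  f (successors {e, f}): φ is true.
  g (successors {a, b, e, g}): φ is true.
  h (successors {a, c, d, e, h}): φ is true.
For instance, at g:
  At g: s is false, Box s is false, so s -> Box s is true.
    At g: Box s requires s at every successor {a, b, e, g}.
      s fails at a, so Box s is false at g.
Satisfying worlds: {a, b, c, d, f, g, h}

a, b, c, d, f, g, h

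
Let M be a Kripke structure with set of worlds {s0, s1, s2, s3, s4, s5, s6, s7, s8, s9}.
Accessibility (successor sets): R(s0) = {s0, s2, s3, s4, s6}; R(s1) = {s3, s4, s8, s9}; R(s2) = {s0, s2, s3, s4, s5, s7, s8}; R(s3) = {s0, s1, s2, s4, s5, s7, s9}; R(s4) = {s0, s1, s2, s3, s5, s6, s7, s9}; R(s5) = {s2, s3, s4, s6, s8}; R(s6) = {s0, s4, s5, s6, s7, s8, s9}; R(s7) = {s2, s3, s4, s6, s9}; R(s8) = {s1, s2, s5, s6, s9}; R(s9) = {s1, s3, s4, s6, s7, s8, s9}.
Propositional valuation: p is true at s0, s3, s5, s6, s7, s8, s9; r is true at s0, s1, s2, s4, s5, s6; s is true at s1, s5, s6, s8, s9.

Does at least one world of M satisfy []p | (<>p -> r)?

Yes

Let φ = []p | (<>p -> r). Evaluate φ at each world:
  s0 (successors {s0, s2, s3, s4, s6}): φ is true.
  s1 (successors {s3, s4, s8, s9}): φ is true.
  s2 (successors {s0, s2, s3, s4, s5, s7, s8}): φ is true.
  s3 (successors {s0, s1, s2, s4, s5, s7, s9}): φ is false.
  s4 (successors {s0, s1, s2, s3, s5, s6, s7, s9}): φ is true.
  s5 (successors {s2, s3, s4, s6, s8}): φ is true.
  s6 (successors {s0, s4, s5, s6, s7, s8, s9}): φ is true.
  s7 (successors {s2, s3, s4, s6, s9}): φ is false.
  s8 (successors {s1, s2, s5, s6, s9}): φ is false.
  s9 (successors {s1, s3, s4, s6, s7, s8, s9}): φ is false.
Detail at s0 (witness):
  At s0: []p is false, <>p -> r is true, so []p | (<>p -> r) is true.
    At s0: []p requires p at every successor {s0, s2, s3, s4, s6}.
      p fails at s2, so []p is false at s0.
    At s0: <>p is true, r is true, so <>p -> r is true.
      At s0: <>p requires p at some successor in {s0, s2, s3, s4, s6}.
        p holds at s0, so <>p is true at s0.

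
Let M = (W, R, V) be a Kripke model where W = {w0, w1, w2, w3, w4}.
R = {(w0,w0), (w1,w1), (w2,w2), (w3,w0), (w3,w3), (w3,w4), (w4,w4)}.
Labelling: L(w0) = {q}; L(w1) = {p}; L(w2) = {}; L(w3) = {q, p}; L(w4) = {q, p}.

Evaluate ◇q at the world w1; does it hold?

At w1: ◇q requires q at some successor in {w1}.
  At w1: q is false.
So ◇q is false at w1.

No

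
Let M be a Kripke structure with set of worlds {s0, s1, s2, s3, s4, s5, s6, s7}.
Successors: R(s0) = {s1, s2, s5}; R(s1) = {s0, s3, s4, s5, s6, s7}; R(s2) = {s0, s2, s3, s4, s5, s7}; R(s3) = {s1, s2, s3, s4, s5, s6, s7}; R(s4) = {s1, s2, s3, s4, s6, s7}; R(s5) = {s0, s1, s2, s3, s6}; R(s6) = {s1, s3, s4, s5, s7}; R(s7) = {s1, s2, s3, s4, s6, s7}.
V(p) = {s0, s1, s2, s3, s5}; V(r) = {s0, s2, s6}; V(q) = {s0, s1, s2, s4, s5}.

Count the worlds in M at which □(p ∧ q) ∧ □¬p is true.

0

Recall that □ψ holds at a world iff ψ holds at every accessible world, and ◇ψ holds iff ψ holds at some accessible world.
Let φ = □(p ∧ q) ∧ □¬p. Evaluate φ at each world:
  s0 (successors {s1, s2, s5}): φ is false.
  s1 (successors {s0, s3, s4, s5, s6, s7}): φ is false.
  s2 (successors {s0, s2, s3, s4, s5, s7}): φ is false.
  s3 (successors {s1, s2, s3, s4, s5, s6, s7}): φ is false.
  s4 (successors {s1, s2, s3, s4, s6, s7}): φ is false.
  s5 (successors {s0, s1, s2, s3, s6}): φ is false.
  s6 (successors {s1, s3, s4, s5, s7}): φ is false.
  s7 (successors {s1, s2, s3, s4, s6, s7}): φ is false.
For instance, at s6:
  At s6: □(p ∧ q) is false, □¬p is false, so □(p ∧ q) ∧ □¬p is false.
    At s6: □(p ∧ q) requires p ∧ q at every successor {s1, s3, s4, s5, s7}.
      p ∧ q fails at s3, so □(p ∧ q) is false at s6.
    At s6: □¬p requires ¬p at every successor {s1, s3, s4, s5, s7}.
      ¬p fails at s1, so □¬p is false at s6.
Satisfying worlds: none.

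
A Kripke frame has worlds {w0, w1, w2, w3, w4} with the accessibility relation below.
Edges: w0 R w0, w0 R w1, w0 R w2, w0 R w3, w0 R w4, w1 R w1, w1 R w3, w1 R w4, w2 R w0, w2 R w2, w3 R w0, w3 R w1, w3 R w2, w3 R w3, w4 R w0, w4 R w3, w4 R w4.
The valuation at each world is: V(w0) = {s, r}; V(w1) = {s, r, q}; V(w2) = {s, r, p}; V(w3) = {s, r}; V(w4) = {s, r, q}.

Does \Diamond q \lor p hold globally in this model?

Yes

Let φ = \Diamond q \lor p. Evaluate φ at each world:
  w0 (successors {w0, w1, w2, w3, w4}): φ is true.
  w1 (successors {w1, w3, w4}): φ is true.
  w2 (successors {w0, w2}): φ is true.
  w3 (successors {w0, w1, w2, w3}): φ is true.
  w4 (successors {w0, w3, w4}): φ is true.
For instance, at w2:
  At w2: \Diamond q is false, p is true, so \Diamond q \lor p is true.
    At w2: \Diamond q requires q at some successor in {w0, w2}.
      At w0: q is false.
      At w2: q is false.
    So \Diamond q is false at w2.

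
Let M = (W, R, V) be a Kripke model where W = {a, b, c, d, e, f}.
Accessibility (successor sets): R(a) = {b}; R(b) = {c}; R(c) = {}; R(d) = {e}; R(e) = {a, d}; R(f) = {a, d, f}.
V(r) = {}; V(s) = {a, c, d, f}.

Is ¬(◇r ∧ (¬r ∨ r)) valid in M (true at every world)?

Recall that ◇ψ holds at a world iff ψ holds at some accessible world.
Let φ = ¬(◇r ∧ (¬r ∨ r)). Evaluate φ at each world:
  a (successors {b}): φ is true.
  b (successors {c}): φ is true.
  c (successors ∅): φ is true.
  d (successors {e}): φ is true.
  e (successors {a, d}): φ is true.
  f (successors {a, d, f}): φ is true.
For instance, at e:
  At e: ◇r ∧ (¬r ∨ r) is false, so ¬(◇r ∧ (¬r ∨ r)) is true.
    At e: ◇r is false, ¬r ∨ r is true, so ◇r ∧ (¬r ∨ r) is false.
      At e: ◇r requires r at some successor in {a, d}.
        At a: r is false.
        At d: r is false.
      So ◇r is false at e.

Yes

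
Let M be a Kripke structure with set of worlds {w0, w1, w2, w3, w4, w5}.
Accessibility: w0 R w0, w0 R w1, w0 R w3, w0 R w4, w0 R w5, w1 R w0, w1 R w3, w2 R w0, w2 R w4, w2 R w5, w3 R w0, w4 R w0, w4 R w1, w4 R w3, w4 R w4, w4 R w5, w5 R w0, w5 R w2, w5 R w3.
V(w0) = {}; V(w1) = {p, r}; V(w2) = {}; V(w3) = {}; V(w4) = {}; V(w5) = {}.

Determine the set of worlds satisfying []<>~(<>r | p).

w2, w3

Let φ = []<>~(<>r | p). Evaluate φ at each world:
  w0 (successors {w0, w1, w3, w4, w5}): φ is false.
  w1 (successors {w0, w3}): φ is false.
  w2 (successors {w0, w4, w5}): φ is true.
  w3 (successors {w0}): φ is true.
  w4 (successors {w0, w1, w3, w4, w5}): φ is false.
  w5 (successors {w0, w2, w3}): φ is false.
For instance, at w4:
  At w4: []<>~(<>r | p) requires <>~(<>r | p) at every successor {w0, w1, w3, w4, w5}.
    <>~(<>r | p) fails at w3, so []<>~(<>r | p) is false at w4.
      At w3: <>~(<>r | p) requires ~(<>r | p) at some successor in {w0}.
        At w0: ~(<>r | p) is false.
      So <>~(<>r | p) is false at w3.
Satisfying worlds: {w2, w3}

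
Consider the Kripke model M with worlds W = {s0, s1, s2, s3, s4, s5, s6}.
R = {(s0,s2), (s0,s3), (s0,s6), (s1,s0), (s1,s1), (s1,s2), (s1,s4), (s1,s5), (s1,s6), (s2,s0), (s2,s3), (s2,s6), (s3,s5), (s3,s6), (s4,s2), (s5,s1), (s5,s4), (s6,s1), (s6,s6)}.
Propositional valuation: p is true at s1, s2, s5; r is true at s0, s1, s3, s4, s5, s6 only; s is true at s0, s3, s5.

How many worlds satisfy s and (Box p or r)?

Let φ = s and (Box p or r). Evaluate φ at each world:
  s0 (successors {s2, s3, s6}): φ is true.
  s1 (successors {s0, s1, s2, s4, s5, s6}): φ is false.
  s2 (successors {s0, s3, s6}): φ is false.
  s3 (successors {s5, s6}): φ is true.
  s4 (successors {s2}): φ is false.
  s5 (successors {s1, s4}): φ is true.
  s6 (successors {s1, s6}): φ is false.
For instance, at s2:
  At s2: s is false, Box p or r is false, so s and (Box p or r) is false.
    At s2: Box p is false, r is false, so Box p or r is false.
      At s2: Box p requires p at every successor {s0, s3, s6}.
        p fails at s0, so Box p is false at s2.
Satisfying worlds: {s0, s3, s5}

3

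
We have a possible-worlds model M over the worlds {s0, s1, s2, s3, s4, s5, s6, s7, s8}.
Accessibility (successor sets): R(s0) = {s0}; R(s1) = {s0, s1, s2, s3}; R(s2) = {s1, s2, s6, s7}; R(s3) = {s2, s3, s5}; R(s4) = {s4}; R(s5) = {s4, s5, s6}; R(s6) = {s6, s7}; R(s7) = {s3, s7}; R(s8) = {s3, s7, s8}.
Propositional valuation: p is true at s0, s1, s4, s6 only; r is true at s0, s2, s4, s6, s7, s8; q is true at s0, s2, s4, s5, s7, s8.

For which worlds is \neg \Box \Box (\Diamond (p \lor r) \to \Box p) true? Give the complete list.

Recall that \Box ψ holds at a world iff ψ holds at every accessible world, and \Diamond ψ holds iff ψ holds at some accessible world.
Let φ = \neg \Box \Box (\Diamond (p \lor r) \to \Box p). Evaluate φ at each world:
  s0 (successors {s0}): φ is false.
  s1 (successors {s0, s1, s2, s3}): φ is true.
  s2 (successors {s1, s2, s6, s7}): φ is true.
  s3 (successors {s2, s3, s5}): φ is true.
  s4 (successors {s4}): φ is false.
  s5 (successors {s4, s5, s6}): φ is true.
  s6 (successors {s6, s7}): φ is true.
  s7 (successors {s3, s7}): φ is true.
  s8 (successors {s3, s7, s8}): φ is true.
For instance, at s6:
  At s6: \Box \Box (\Diamond (p \lor r) \to \Box p) is false, so \neg \Box \Box (\Diamond (p \lor r) \to \Box p) is true.
    At s6: \Box \Box (\Diamond (p \lor r) \to \Box p) requires \Box (\Diamond (p \lor r) \to \Box p) at every successor {s6, s7}.
      \Box (\Diamond (p \lor r) \to \Box p) fails at s6, so \Box \Box (\Diamond (p \lor r) \to \Box p) is false at s6.
Satisfying worlds: {s1, s2, s3, s5, s6, s7, s8}

s1, s2, s3, s5, s6, s7, s8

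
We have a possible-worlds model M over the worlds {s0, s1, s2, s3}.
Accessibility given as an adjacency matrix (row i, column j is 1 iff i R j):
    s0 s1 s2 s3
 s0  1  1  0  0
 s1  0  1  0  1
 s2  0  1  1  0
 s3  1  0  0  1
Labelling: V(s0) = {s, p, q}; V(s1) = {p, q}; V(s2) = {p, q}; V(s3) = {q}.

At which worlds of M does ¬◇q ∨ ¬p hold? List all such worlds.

s3

Recall that ◇ψ holds at a world iff ψ holds at some accessible world.
Let φ = ¬◇q ∨ ¬p. Evaluate φ at each world:
  s0 (successors {s0, s1}): φ is false.
  s1 (successors {s1, s3}): φ is false.
  s2 (successors {s1, s2}): φ is false.
  s3 (successors {s0, s3}): φ is true.
For instance, at s3:
  At s3: ¬◇q is false, ¬p is true, so ¬◇q ∨ ¬p is true.
    At s3: ◇q is true, so ¬◇q is false.
      At s3: ◇q requires q at some successor in {s0, s3}.
        q holds at s0, so ◇q is true at s3.
Satisfying worlds: {s3}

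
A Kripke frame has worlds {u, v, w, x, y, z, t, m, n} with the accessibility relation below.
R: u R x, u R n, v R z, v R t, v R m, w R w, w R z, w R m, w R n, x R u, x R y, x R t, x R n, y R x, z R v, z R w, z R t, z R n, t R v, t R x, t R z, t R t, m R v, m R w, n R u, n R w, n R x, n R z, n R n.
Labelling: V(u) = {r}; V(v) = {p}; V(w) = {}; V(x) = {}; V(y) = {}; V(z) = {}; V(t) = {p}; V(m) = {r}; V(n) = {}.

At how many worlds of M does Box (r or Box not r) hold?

1

Recall that Box ψ holds at a world iff ψ holds at every accessible world, and Dia ψ holds iff ψ holds at some accessible world.
Let φ = Box (r or Box not r). Evaluate φ at each world:
  u (successors {x, n}): φ is false.
  v (successors {z, t, m}): φ is true.
  w (successors {w, z, m, n}): φ is false.
  x (successors {u, y, t, n}): φ is false.
  y (successors {x}): φ is false.
  z (successors {v, w, t, n}): φ is false.
  t (successors {v, x, z, t}): φ is false.
  m (successors {v, w}): φ is false.
  n (successors {u, w, x, z, n}): φ is false.
For instance, at m:
  At m: Box (r or Box not r) requires r or Box not r at every successor {v, w}.
    r or Box not r fails at v, so Box (r or Box not r) is false at m.
      At v: r is false, Box not r is false, so r or Box not r is false.
Satisfying worlds: {v}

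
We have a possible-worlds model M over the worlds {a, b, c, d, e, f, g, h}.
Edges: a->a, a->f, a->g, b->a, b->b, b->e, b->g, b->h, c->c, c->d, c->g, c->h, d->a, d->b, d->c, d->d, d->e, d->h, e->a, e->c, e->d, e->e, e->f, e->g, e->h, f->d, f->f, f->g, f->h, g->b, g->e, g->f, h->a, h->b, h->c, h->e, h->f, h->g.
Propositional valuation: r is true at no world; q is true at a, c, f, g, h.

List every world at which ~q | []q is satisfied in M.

a, b, d, e

Let φ = ~q | []q. Evaluate φ at each world:
  a (successors {a, f, g}): φ is true.
  b (successors {a, b, e, g, h}): φ is true.
  c (successors {c, d, g, h}): φ is false.
  d (successors {a, b, c, d, e, h}): φ is true.
  e (successors {a, c, d, e, f, g, h}): φ is true.
  f (successors {d, f, g, h}): φ is false.
  g (successors {b, e, f}): φ is false.
  h (successors {a, b, c, e, f, g}): φ is false.
For instance, at e:
  At e: ~q is true, []q is false, so ~q | []q is true.
    At e: []q requires q at every successor {a, c, d, e, f, g, h}.
      q fails at d, so []q is false at e.
Satisfying worlds: {a, b, d, e}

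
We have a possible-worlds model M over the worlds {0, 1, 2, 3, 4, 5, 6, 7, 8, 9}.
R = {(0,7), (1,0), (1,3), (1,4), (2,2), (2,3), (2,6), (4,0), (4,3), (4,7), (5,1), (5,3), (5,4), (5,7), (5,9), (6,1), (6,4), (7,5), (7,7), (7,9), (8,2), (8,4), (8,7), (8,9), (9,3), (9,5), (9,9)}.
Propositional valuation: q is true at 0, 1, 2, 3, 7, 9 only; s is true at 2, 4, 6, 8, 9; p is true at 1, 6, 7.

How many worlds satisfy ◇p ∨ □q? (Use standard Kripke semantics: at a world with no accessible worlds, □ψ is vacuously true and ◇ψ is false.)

Let φ = ◇p ∨ □q. Evaluate φ at each world:
  0 (successors {7}): φ is true.
  1 (successors {0, 3, 4}): φ is false.
  2 (successors {2, 3, 6}): φ is true.
  3 (successors ∅): φ is true.
  4 (successors {0, 3, 7}): φ is true.
  5 (successors {1, 3, 4, 7, 9}): φ is true.
  6 (successors {1, 4}): φ is true.
  7 (successors {5, 7, 9}): φ is true.
  8 (successors {2, 4, 7, 9}): φ is true.
  9 (successors {3, 5, 9}): φ is false.
For instance, at 9:
  At 9: ◇p is false, □q is false, so ◇p ∨ □q is false.
    At 9: ◇p requires p at some successor in {3, 5, 9}.
      At 3: p is false.
      At 5: p is false.
      At 9: p is false.
    So ◇p is false at 9.
    At 9: □q requires q at every successor {3, 5, 9}.
      q fails at 5, so □q is false at 9.
Satisfying worlds: {0, 2, 3, 4, 5, 6, 7, 8}

8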